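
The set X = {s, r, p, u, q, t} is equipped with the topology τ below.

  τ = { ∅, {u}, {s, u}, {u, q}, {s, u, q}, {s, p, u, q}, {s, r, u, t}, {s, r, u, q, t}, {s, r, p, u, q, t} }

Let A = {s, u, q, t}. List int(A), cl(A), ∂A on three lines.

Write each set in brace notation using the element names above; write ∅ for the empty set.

open subsets of A: ∅, {u}, {u, q}, {s, u}, {s, u, q}; so int(A) = {s, u, q}
closure: X∖int(X∖A) = X∖∅ = {s, r, p, u, q, t}
∂A = {s, r, p, u, q, t} minus {s, u, q} = {r, p, t}

int(A) = {s, u, q}
cl(A)  = {s, r, p, u, q, t}
∂A     = {r, p, t}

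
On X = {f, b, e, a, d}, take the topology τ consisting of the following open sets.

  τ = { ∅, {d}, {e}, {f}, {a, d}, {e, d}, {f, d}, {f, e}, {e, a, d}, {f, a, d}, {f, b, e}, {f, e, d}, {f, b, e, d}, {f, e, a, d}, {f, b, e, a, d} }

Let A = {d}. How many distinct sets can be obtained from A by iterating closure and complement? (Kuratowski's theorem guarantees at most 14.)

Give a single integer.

4

X∖A={f, b, e, a}, int(X∖A)={f, b, e}, hence cl(A)={a, d}
Orbit (k=closure, c=complement):
  1. A     = {d}
  2. kA    = {a, d}
  3. cA    = {f, b, e, a}
  4. ckA   = {f, b, e}
(closed under both — stop)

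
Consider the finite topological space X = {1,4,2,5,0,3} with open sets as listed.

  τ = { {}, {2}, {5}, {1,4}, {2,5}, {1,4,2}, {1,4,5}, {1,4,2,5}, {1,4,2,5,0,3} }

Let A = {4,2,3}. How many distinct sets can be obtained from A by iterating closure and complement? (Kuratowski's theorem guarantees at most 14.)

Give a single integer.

closure: X∖int(X∖A) = X∖{5} = {1,4,2,0,3}
Let k=closure and c=complement:
  1. A     = {4,2,3}
  2. kA    = {1,4,2,0,3}
  3. cA    = {1,5,0}
  4. ckA   = {5}
  5. kcA   = {1,4,5,0,3}
  6. kckA  = {5,0,3}
  7. ckcA  = {2}
  8. ckckA = {1,4,2}
  9. kckcA = {2,0,3}
  10. ckckcA = {1,4,5}
— saturated at 10

10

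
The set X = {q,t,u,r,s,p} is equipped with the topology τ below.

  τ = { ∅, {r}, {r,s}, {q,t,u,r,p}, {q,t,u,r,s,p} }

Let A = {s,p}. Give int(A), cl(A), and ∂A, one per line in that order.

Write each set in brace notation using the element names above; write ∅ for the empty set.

U open, U⊆A: ∅. int(A) = ⋃ = ∅
X∖A={q,t,u,r}, int(X∖A)={r}, hence cl(A)={q,t,u,s,p}
∂A: remove int from cl → {q,t,u,s,p}

int(A) = ∅
cl(A)  = {q,t,u,s,p}
∂A     = {q,t,u,s,p}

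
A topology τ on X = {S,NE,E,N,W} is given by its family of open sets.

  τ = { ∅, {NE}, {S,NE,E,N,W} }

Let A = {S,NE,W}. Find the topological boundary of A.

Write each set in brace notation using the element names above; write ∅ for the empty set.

interior: largest open inside A is {NE} (from ∅, {NE})
cl via duality: int({E,N}) = ∅, so X∖∅ = {S,NE,E,N,W}
cl∖int = {S,E,N,W}

{S,E,N,W}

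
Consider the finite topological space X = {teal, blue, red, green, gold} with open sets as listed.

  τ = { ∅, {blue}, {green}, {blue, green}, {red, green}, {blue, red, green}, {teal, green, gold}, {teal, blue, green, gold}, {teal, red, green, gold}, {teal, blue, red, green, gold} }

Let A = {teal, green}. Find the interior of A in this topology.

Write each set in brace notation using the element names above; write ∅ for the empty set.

{green}

interior: largest open inside A is {green} (from ∅, {green})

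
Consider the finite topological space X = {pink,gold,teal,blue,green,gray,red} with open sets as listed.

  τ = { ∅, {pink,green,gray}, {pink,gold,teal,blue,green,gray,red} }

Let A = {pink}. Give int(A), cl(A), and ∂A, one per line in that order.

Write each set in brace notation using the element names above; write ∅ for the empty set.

int(A) = ∅
cl(A)  = {pink,gold,teal,blue,green,gray,red}
∂A     = {pink,gold,teal,blue,green,gray,red}

interior: largest open inside A is ∅ (from ∅)
cl via duality: int({gold,teal,blue,green,gray,red}) = ∅, so X∖∅ = {pink,gold,teal,blue,green,gray,red}
cl∖int = {pink,gold,teal,blue,green,gray,red}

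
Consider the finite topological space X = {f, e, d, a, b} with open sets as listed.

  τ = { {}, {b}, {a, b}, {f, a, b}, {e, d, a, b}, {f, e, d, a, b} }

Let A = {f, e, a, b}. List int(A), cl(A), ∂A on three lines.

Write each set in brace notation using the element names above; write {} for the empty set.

int(A) = {f, a, b}
cl(A)  = {f, e, d, a, b}
∂A     = {e, d}

U open, U⊆A: {}, {b}, {a, b}, {f, a, b}. int(A) = ⋃ = {f, a, b}
X∖A={d}, int(X∖A)={}, hence cl(A)={f, e, d, a, b}
∂A: remove int from cl → {e, d}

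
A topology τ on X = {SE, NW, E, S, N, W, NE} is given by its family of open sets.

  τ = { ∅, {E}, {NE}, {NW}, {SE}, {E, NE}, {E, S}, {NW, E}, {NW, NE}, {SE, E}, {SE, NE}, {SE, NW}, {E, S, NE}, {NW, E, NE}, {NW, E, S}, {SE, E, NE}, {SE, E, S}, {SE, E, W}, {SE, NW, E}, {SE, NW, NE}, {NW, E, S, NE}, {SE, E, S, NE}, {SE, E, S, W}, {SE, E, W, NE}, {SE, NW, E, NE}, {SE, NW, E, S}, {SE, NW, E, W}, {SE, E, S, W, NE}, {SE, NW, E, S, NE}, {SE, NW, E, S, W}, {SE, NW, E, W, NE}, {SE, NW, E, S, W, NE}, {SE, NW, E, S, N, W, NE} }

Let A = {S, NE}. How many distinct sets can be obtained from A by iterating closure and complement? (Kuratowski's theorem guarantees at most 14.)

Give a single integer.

cl via duality: int({SE, NW, E, N, W}) = {SE, NW, E, W}, so X∖{SE, NW, E, W} = {S, N, NE}
Write k for closure, c for complement:
  1. A     = {S, NE}
  2. kA    = {S, N, NE}
  3. cA    = {SE, NW, E, N, W}
  4. ckA   = {SE, NW, E, W}
  5. kcA   = {SE, NW, E, S, N, W}
  6. ckcA  = {NE}
  7. kckcA = {N, NE}
  8. ckckcA = {SE, NW, E, S, W}
applying k or c yields no new set

8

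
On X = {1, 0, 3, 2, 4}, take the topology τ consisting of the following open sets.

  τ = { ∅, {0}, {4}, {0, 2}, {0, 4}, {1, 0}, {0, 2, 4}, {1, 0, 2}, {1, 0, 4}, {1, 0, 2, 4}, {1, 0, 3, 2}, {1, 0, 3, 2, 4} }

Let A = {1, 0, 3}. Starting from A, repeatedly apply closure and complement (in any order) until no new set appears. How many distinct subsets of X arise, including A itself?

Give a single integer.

6

closure: X∖int(X∖A) = X∖{4} = {1, 0, 3, 2}
Let k=closure and c=complement:
  1. A     = {1, 0, 3}
  2. kA    = {1, 0, 3, 2}
  3. cA    = {2, 4}
  4. ckA   = {4}
  5. kcA   = {3, 2, 4}
  6. ckcA  = {1, 0}
— saturated at 6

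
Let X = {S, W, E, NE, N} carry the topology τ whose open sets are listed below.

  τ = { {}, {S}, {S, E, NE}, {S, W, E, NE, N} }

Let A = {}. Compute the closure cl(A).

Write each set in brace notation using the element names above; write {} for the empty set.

{}

X∖A={S, W, E, NE, N}, int(X∖A)={S, W, E, NE, N}, hence cl(A)={}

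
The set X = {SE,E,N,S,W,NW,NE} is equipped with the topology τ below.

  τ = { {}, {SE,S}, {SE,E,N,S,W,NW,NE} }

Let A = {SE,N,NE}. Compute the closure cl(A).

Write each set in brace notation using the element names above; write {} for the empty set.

{SE,E,N,S,W,NW,NE}

closure: X∖int(X∖A) = X∖{} = {SE,E,N,S,W,NW,NE}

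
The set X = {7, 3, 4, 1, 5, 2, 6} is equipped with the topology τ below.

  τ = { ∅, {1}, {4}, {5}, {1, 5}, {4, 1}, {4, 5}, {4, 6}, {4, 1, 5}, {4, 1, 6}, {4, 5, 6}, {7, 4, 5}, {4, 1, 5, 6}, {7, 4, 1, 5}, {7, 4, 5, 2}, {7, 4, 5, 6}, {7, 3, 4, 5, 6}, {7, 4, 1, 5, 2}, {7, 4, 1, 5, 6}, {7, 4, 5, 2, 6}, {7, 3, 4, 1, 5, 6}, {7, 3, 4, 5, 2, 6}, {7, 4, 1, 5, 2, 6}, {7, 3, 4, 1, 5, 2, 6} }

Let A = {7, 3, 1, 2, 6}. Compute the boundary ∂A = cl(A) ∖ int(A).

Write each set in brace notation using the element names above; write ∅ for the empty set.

opens ⊆ A: ∅, {1}; union → int = {1}
complement {4, 5}; its interior {4, 5}; cl(A) = X∖{4, 5} = {7, 3, 1, 2, 6}
boundary = {7, 3, 1, 2, 6} ∖ {1} = {7, 3, 2, 6}

{7, 3, 2, 6}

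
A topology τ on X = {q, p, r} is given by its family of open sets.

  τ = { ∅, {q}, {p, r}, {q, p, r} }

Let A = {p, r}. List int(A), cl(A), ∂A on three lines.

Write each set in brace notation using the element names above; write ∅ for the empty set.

open subsets of A: ∅, {p, r}; so int(A) = {p, r}
closure: X∖int(X∖A) = X∖{q} = {p, r}
∂A = {p, r} minus {p, r} = ∅

int(A) = {p, r}
cl(A)  = {p, r}
∂A     = ∅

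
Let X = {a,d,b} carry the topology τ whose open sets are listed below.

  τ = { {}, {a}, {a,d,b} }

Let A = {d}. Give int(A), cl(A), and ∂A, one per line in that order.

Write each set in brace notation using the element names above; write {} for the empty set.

int(A) = {}
cl(A)  = {d,b}
∂A     = {d,b}

open subsets of A: {}; so int(A) = {}
closure: X∖int(X∖A) = X∖{a} = {d,b}
∂A = {d,b} minus {} = {d,b}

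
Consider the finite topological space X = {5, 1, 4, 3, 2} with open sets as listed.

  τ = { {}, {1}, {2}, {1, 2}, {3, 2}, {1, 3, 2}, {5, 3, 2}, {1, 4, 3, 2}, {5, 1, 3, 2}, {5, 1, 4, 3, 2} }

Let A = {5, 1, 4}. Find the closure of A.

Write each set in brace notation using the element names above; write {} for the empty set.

{5, 1, 4}

complement {3, 2}; its interior {3, 2}; cl(A) = X∖{3, 2} = {5, 1, 4}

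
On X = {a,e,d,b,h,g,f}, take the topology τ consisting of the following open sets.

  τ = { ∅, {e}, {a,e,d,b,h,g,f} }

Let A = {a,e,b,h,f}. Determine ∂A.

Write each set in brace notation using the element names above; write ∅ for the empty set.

{a,d,b,h,g,f}

open subsets of A: ∅, {e}; so int(A) = {e}
closure: X∖int(X∖A) = X∖∅ = {a,e,d,b,h,g,f}
∂A = {a,e,d,b,h,g,f} minus {e} = {a,d,b,h,g,f}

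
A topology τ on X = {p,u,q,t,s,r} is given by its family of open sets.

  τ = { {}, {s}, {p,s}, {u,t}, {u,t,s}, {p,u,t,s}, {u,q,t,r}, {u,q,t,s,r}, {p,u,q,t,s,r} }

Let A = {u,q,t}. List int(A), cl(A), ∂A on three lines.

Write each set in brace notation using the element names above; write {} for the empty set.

interior: largest open inside A is {u,t} (from {}, {u,t})
cl via duality: int({p,s,r}) = {p,s}, so X∖{p,s} = {u,q,t,r}
cl∖int = {q,r}

int(A) = {u,t}
cl(A)  = {u,q,t,r}
∂A     = {q,r}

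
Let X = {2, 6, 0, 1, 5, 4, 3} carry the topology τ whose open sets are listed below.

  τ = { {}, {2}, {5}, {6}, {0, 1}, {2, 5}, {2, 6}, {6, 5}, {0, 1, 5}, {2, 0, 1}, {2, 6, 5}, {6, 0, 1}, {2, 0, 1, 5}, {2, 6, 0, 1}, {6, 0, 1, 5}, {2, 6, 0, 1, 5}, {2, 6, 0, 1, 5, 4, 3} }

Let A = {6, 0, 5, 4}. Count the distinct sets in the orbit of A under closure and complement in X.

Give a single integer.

complement {2, 1, 3}; its interior {2}; cl(A) = X∖{2} = {6, 0, 1, 5, 4, 3}
With k = closure, c = complement:
  1. A     = {6, 0, 5, 4}
  2. kA    = {6, 0, 1, 5, 4, 3}
  3. cA    = {2, 1, 3}
  4. ckA   = {2}
  5. kcA   = {2, 0, 1, 4, 3}
  6. kckA  = {2, 4, 3}
  7. ckcA  = {6, 5}
  8. ckckA = {6, 0, 1, 5}
  9. kckcA = {6, 5, 4, 3}
  10. ckckcA = {2, 0, 1}
k, c of each give nothing new

10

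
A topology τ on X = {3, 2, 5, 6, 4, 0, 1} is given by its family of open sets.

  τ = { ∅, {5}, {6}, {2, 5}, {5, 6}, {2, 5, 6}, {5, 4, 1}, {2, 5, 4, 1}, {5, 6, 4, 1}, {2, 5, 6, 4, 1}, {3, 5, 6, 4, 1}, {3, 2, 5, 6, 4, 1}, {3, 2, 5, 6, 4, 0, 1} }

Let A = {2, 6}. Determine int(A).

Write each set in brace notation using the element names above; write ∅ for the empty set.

{6}

opens ⊆ A: ∅, {6}; union → int = {6}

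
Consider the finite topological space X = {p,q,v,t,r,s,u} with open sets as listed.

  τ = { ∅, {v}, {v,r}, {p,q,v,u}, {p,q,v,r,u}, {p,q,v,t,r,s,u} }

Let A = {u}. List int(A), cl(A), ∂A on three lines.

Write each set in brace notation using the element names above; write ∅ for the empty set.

int(A) = ∅
cl(A)  = {p,q,t,s,u}
∂A     = {p,q,t,s,u}

open subsets of A: ∅; so int(A) = ∅
closure: X∖int(X∖A) = X∖{v,r} = {p,q,t,s,u}
∂A = {p,q,t,s,u} minus ∅ = {p,q,t,s,u}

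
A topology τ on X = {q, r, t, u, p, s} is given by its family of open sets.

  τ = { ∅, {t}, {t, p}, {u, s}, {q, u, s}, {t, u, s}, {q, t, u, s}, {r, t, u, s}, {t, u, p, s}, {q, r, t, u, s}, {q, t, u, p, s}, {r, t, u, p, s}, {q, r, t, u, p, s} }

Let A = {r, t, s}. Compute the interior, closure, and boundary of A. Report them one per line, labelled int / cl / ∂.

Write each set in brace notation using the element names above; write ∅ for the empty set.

interior: largest open inside A is {t} (from ∅, {t})
cl via duality: int({q, u, p}) = ∅, so X∖∅ = {q, r, t, u, p, s}
cl∖int = {q, r, u, p, s}

int(A) = {t}
cl(A)  = {q, r, t, u, p, s}
∂A     = {q, r, u, p, s}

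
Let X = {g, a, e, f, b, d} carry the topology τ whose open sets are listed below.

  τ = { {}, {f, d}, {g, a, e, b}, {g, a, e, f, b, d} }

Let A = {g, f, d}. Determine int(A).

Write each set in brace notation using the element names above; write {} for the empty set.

{f, d}

opens ⊆ A: {}, {f, d}; union → int = {f, d}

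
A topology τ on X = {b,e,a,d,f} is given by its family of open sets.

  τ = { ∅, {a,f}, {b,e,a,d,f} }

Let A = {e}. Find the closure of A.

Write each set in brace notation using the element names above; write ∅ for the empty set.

{b,e,d}

closure: X∖int(X∖A) = X∖{a,f} = {b,e,d}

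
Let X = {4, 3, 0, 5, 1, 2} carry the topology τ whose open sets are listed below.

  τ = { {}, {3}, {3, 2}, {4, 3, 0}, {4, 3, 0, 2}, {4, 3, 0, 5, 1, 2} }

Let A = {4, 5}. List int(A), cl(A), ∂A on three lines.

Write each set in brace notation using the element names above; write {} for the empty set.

open subsets of A: {}; so int(A) = {}
closure: X∖int(X∖A) = X∖{3, 2} = {4, 0, 5, 1}
∂A = {4, 0, 5, 1} minus {} = {4, 0, 5, 1}

int(A) = {}
cl(A)  = {4, 0, 5, 1}
∂A     = {4, 0, 5, 1}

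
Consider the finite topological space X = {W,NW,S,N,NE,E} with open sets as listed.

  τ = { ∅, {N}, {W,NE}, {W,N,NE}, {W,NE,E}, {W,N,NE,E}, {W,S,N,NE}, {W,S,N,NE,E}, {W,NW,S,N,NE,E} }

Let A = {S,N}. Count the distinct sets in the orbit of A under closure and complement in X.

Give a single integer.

6

X∖A={W,NW,NE,E}, int(X∖A)={W,NE,E}, hence cl(A)={NW,S,N}
Orbit (k=closure, c=complement):
  1. A     = {S,N}
  2. kA    = {NW,S,N}
  3. cA    = {W,NW,NE,E}
  4. ckA   = {W,NE,E}
  5. kcA   = {W,NW,S,NE,E}
  6. ckcA  = {N}
(closed under both — stop)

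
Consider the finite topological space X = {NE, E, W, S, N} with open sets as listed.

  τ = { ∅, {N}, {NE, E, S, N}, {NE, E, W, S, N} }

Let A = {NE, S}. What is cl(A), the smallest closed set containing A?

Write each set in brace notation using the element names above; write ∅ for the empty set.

{NE, E, W, S}

X∖A={E, W, N}, int(X∖A)={N}, hence cl(A)={NE, E, W, S}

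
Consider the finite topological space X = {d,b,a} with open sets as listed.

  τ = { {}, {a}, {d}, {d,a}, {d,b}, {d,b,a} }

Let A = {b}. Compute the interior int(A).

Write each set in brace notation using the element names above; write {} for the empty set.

{}

U open, U⊆A: {}. int(A) = ⋃ = {}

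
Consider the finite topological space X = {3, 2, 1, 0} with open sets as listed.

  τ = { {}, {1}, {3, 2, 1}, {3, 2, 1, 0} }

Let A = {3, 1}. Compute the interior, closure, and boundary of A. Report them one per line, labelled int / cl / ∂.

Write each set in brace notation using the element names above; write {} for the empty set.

int(A) = {1}
cl(A)  = {3, 2, 1, 0}
∂A     = {3, 2, 0}

U open, U⊆A: {}, {1}. int(A) = ⋃ = {1}
X∖A={2, 0}, int(X∖A)={}, hence cl(A)={3, 2, 1, 0}
∂A: remove int from cl → {3, 2, 0}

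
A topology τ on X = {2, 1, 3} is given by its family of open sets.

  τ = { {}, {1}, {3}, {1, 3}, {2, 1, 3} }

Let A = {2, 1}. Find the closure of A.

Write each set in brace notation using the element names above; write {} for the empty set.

closure: X∖int(X∖A) = X∖{3} = {2, 1}

{2, 1}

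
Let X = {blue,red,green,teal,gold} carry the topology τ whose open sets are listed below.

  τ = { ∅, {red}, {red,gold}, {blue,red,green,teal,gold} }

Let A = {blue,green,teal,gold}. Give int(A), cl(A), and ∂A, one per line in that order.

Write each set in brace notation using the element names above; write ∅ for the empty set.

interior: largest open inside A is ∅ (from ∅)
cl via duality: int({red}) = {red}, so X∖{red} = {blue,green,teal,gold}
cl∖int = {blue,green,teal,gold}

int(A) = ∅
cl(A)  = {blue,green,teal,gold}
∂A     = {blue,green,teal,gold}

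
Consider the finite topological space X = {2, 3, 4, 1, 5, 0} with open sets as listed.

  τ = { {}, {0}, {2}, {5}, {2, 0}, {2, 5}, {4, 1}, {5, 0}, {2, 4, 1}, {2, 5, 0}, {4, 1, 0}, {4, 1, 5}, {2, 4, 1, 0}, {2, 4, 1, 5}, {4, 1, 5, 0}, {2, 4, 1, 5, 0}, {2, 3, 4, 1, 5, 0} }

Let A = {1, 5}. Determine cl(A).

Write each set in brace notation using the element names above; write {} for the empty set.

X∖A={2, 3, 4, 0}, int(X∖A)={2, 0}, hence cl(A)={3, 4, 1, 5}

{3, 4, 1, 5}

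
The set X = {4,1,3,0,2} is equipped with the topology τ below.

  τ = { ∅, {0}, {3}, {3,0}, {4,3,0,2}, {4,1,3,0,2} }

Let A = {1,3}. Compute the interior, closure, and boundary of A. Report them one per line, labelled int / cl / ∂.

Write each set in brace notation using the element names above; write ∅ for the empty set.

interior: largest open inside A is {3} (from ∅, {3})
cl via duality: int({4,0,2}) = {0}, so X∖{0} = {4,1,3,2}
cl∖int = {4,1,2}

int(A) = {3}
cl(A)  = {4,1,3,2}
∂A     = {4,1,2}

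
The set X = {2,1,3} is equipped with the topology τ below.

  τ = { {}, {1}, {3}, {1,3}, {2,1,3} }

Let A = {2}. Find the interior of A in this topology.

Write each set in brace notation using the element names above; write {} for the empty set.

{}

opens ⊆ A: {}; union → int = {}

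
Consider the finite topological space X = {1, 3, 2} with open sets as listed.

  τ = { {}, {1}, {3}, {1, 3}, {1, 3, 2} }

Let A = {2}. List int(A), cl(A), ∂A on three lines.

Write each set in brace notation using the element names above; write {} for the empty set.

open subsets of A: {}; so int(A) = {}
closure: X∖int(X∖A) = X∖{1, 3} = {2}
∂A = {2} minus {} = {2}

int(A) = {}
cl(A)  = {2}
∂A     = {2}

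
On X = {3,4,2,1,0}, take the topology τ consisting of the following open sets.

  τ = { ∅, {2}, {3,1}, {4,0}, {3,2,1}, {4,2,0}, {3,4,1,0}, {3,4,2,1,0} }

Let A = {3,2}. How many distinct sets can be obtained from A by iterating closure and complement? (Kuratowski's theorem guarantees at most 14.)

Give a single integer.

X∖A={4,1,0}, int(X∖A)={4,0}, hence cl(A)={3,2,1}
Orbit (k=closure, c=complement):
  1. A     = {3,2}
  2. kA    = {3,2,1}
  3. cA    = {4,1,0}
  4. ckA   = {4,0}
  5. kcA   = {3,4,1,0}
  6. ckcA  = {2}
(closed under both — stop)

6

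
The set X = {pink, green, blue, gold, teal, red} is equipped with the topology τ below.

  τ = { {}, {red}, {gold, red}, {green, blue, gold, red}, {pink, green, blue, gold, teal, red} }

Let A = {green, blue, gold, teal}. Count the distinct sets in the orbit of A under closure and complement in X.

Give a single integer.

closure: X∖int(X∖A) = X∖{red} = {pink, green, blue, gold, teal}
Let k=closure and c=complement:
  1. A     = {green, blue, gold, teal}
  2. kA    = {pink, green, blue, gold, teal}
  3. cA    = {pink, red}
  4. ckA   = {red}
  5. kcA   = {pink, green, blue, gold, teal, red}
  6. ckcA  = {}
— saturated at 6

6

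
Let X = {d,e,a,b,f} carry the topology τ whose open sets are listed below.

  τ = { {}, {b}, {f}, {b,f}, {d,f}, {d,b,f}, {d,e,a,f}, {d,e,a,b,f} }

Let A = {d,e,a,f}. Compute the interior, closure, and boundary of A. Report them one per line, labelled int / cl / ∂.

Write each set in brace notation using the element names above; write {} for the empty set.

int(A) = {d,e,a,f}
cl(A)  = {d,e,a,f}
∂A     = {}

opens ⊆ A: {}, {f}, {d,f}, {d,e,a,f}; union → int = {d,e,a,f}
complement {b}; its interior {b}; cl(A) = X∖{b} = {d,e,a,f}
boundary = {d,e,a,f} ∖ {d,e,a,f} = {}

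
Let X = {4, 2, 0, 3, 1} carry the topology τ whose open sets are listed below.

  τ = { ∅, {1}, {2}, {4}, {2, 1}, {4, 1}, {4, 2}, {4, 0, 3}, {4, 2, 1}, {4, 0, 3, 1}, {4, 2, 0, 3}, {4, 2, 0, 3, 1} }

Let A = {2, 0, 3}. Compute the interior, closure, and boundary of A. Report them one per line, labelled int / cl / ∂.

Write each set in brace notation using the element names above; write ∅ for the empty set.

interior: largest open inside A is {2} (from ∅, {2})
cl via duality: int({4, 1}) = {4, 1}, so X∖{4, 1} = {2, 0, 3}
cl∖int = {0, 3}

int(A) = {2}
cl(A)  = {2, 0, 3}
∂A     = {0, 3}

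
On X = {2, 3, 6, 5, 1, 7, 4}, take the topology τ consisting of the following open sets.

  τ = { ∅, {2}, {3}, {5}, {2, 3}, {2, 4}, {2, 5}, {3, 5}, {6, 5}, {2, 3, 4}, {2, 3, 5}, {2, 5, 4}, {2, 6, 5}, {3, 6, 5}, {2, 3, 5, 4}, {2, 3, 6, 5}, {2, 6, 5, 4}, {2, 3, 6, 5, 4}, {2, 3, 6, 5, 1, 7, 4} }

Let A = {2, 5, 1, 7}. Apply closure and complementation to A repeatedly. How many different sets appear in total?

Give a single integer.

8

cl via duality: int({3, 6, 4}) = {3}, so X∖{3} = {2, 6, 5, 1, 7, 4}
Write k for closure, c for complement:
  1. A     = {2, 5, 1, 7}
  2. kA    = {2, 6, 5, 1, 7, 4}
  3. cA    = {3, 6, 4}
  4. ckA   = {3}
  5. kcA   = {3, 6, 1, 7, 4}
  6. kckA  = {3, 1, 7}
  7. ckcA  = {2, 5}
  8. ckckA = {2, 6, 5, 4}
applying k or c yields no new set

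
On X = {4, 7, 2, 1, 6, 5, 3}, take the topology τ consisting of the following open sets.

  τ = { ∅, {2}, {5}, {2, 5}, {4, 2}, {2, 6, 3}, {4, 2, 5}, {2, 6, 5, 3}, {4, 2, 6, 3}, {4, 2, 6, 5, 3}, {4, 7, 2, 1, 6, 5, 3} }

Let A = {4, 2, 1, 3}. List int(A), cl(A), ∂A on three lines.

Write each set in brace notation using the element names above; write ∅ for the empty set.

interior: largest open inside A is {4, 2} (from ∅, {2}, {4, 2})
cl via duality: int({7, 6, 5}) = {5}, so X∖{5} = {4, 7, 2, 1, 6, 3}
cl∖int = {7, 1, 6, 3}

int(A) = {4, 2}
cl(A)  = {4, 7, 2, 1, 6, 3}
∂A     = {7, 1, 6, 3}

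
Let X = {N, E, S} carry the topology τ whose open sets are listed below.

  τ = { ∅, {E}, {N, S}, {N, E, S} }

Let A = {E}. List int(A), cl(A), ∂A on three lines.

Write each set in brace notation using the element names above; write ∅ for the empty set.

opens ⊆ A: ∅, {E}; union → int = {E}
complement {N, S}; its interior {N, S}; cl(A) = X∖{N, S} = {E}
boundary = {E} ∖ {E} = ∅

int(A) = {E}
cl(A)  = {E}
∂A     = ∅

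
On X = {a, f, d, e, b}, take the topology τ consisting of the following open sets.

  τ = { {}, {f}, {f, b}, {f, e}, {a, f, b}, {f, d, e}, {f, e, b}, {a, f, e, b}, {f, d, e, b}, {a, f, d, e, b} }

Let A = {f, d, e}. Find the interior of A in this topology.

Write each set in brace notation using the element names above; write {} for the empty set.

{f, d, e}

U open, U⊆A: {}, {f}, {f, e}, {f, d, e}. int(A) = ⋃ = {f, d, e}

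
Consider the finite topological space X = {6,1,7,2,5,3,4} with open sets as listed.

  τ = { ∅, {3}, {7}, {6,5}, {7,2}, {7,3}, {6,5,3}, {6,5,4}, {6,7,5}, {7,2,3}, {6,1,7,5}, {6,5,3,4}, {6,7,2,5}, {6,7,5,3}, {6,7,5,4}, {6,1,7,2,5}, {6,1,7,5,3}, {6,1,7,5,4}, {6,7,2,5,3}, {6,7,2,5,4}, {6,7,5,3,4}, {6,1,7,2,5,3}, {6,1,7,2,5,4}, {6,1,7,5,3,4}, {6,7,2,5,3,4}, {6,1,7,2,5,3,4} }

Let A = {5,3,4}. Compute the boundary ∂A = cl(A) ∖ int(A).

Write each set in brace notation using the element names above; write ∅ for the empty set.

opens ⊆ A: ∅, {3}; union → int = {3}
complement {6,1,7,2}; its interior {7,2}; cl(A) = X∖{7,2} = {6,1,5,3,4}
boundary = {6,1,5,3,4} ∖ {3} = {6,1,5,4}

{6,1,5,4}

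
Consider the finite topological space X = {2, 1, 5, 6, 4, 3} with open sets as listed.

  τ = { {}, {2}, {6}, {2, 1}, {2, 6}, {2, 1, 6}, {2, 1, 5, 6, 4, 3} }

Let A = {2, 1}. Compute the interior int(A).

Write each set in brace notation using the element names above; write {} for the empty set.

open subsets of A: {}, {2}, {2, 1}; so int(A) = {2, 1}

{2, 1}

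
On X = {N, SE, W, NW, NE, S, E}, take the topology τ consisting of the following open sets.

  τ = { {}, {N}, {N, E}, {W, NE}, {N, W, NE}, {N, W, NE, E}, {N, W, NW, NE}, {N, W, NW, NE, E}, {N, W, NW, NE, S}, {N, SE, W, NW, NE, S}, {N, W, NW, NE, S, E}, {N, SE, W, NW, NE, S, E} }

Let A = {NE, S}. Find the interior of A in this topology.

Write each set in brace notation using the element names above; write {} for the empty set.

opens ⊆ A: {}; union → int = {}

{}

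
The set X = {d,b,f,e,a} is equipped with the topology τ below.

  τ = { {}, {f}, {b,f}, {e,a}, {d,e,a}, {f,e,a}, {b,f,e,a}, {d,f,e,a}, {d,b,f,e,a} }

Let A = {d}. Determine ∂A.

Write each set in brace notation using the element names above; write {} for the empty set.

interior: largest open inside A is {} (from {})
cl via duality: int({b,f,e,a}) = {b,f,e,a}, so X∖{b,f,e,a} = {d}
cl∖int = {d}

{d}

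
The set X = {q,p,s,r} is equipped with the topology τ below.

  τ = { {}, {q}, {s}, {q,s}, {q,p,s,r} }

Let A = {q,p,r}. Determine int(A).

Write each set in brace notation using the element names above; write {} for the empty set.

{q}

opens ⊆ A: {}, {q}; union → int = {q}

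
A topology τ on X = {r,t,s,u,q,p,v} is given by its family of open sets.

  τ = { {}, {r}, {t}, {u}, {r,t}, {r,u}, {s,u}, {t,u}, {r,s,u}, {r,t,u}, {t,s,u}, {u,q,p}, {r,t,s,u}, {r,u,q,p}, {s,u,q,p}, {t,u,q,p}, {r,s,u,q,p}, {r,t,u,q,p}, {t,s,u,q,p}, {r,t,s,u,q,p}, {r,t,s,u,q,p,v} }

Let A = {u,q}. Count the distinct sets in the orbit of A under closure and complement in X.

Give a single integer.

8

closure: X∖int(X∖A) = X∖{r,t} = {s,u,q,p,v}
Let k=closure and c=complement:
  1. A     = {u,q}
  2. kA    = {s,u,q,p,v}
  3. cA    = {r,t,s,p,v}
  4. ckA   = {r,t}
  5. kcA   = {r,t,s,q,p,v}
  6. kckA  = {r,t,v}
  7. ckcA  = {u}
  8. ckckA = {s,u,q,p}
— saturated at 8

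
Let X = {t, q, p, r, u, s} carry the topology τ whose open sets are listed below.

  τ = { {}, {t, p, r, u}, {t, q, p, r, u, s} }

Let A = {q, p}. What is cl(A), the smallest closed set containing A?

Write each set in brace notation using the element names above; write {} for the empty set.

{t, q, p, r, u, s}

closure: X∖int(X∖A) = X∖{} = {t, q, p, r, u, s}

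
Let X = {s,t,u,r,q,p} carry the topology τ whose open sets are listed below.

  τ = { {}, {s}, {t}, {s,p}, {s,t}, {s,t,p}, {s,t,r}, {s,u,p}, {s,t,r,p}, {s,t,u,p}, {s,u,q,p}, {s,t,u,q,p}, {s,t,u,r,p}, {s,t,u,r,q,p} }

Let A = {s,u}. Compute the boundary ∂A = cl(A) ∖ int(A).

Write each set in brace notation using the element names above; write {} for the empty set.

opens ⊆ A: {}, {s}; union → int = {s}
complement {t,r,q,p}; its interior {t}; cl(A) = X∖{t} = {s,u,r,q,p}
boundary = {s,u,r,q,p} ∖ {s} = {u,r,q,p}

{u,r,q,p}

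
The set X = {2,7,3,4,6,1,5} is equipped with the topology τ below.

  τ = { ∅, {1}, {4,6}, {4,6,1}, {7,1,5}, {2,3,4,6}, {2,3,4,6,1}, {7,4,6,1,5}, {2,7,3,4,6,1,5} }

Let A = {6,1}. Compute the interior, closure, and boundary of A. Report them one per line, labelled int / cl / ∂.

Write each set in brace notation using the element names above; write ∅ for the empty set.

int(A) = {1}
cl(A)  = {2,7,3,4,6,1,5}
∂A     = {2,7,3,4,6,5}

U open, U⊆A: ∅, {1}. int(A) = ⋃ = {1}
X∖A={2,7,3,4,5}, int(X∖A)=∅, hence cl(A)={2,7,3,4,6,1,5}
∂A: remove int from cl → {2,7,3,4,6,5}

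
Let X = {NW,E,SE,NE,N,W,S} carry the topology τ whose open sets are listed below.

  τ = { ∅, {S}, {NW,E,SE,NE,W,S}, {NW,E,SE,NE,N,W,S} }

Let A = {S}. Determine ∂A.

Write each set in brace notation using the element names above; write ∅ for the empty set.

{NW,E,SE,NE,N,W}

U open, U⊆A: ∅, {S}. int(A) = ⋃ = {S}
X∖A={NW,E,SE,NE,N,W}, int(X∖A)=∅, hence cl(A)={NW,E,SE,NE,N,W,S}
∂A: remove int from cl → {NW,E,SE,NE,N,W}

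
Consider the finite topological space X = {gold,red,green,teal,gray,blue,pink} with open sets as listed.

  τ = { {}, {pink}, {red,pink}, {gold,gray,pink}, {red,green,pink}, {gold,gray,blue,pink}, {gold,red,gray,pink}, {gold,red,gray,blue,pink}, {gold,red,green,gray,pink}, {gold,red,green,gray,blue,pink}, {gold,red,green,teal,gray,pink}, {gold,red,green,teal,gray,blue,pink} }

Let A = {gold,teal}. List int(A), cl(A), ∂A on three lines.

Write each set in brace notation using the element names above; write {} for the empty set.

int(A) = {}
cl(A)  = {gold,teal,gray,blue}
∂A     = {gold,teal,gray,blue}

open subsets of A: {}; so int(A) = {}
closure: X∖int(X∖A) = X∖{red,green,pink} = {gold,teal,gray,blue}
∂A = {gold,teal,gray,blue} minus {} = {gold,teal,gray,blue}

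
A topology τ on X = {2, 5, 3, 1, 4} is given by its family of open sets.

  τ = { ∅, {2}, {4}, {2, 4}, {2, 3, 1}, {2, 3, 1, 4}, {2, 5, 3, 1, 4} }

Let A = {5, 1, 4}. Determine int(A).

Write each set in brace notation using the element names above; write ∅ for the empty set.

U open, U⊆A: ∅, {4}. int(A) = ⋃ = {4}

{4}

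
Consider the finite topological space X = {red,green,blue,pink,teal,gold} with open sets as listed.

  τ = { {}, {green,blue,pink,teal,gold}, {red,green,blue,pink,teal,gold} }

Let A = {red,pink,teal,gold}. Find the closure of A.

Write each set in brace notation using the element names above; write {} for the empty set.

cl via duality: int({green,blue}) = {}, so X∖{} = {red,green,blue,pink,teal,gold}

{red,green,blue,pink,teal,gold}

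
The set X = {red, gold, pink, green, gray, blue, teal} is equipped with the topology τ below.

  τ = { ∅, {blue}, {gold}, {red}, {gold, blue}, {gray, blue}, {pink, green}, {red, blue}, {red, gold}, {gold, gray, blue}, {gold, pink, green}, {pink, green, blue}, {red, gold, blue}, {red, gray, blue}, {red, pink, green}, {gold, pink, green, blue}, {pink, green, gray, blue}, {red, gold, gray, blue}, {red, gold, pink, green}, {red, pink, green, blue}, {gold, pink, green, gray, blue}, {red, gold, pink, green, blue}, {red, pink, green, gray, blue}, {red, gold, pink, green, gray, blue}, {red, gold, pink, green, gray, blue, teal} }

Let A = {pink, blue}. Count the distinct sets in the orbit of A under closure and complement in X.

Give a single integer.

closure: X∖int(X∖A) = X∖{red, gold} = {pink, green, gray, blue, teal}
Let k=closure and c=complement:
  1. A     = {pink, blue}
  2. kA    = {pink, green, gray, blue, teal}
  3. cA    = {red, gold, green, gray, teal}
  4. ckA   = {red, gold}
  5. kcA   = {red, gold, pink, green, gray, teal}
  6. kckA  = {red, gold, teal}
  7. ckcA  = {blue}
  8. ckckA = {pink, green, gray, blue}
  9. kckcA = {gray, blue, teal}
  10. ckckcA = {red, gold, pink, green}
  11. kckckcA = {red, gold, pink, green, teal}
  12. ckckckcA = {gray, blue}
— saturated at 12

12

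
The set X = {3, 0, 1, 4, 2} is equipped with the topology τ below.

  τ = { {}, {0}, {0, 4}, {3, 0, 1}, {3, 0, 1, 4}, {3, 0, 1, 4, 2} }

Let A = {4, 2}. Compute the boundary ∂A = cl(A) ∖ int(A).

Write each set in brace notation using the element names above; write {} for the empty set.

{4, 2}

interior: largest open inside A is {} (from {})
cl via duality: int({3, 0, 1}) = {3, 0, 1}, so X∖{3, 0, 1} = {4, 2}
cl∖int = {4, 2}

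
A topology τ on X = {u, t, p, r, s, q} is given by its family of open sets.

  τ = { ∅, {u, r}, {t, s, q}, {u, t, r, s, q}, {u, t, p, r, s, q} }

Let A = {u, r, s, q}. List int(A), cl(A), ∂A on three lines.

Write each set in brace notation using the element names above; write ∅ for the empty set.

int(A) = {u, r}
cl(A)  = {u, t, p, r, s, q}
∂A     = {t, p, s, q}

open subsets of A: ∅, {u, r}; so int(A) = {u, r}
closure: X∖int(X∖A) = X∖∅ = {u, t, p, r, s, q}
∂A = {u, t, p, r, s, q} minus {u, r} = {t, p, s, q}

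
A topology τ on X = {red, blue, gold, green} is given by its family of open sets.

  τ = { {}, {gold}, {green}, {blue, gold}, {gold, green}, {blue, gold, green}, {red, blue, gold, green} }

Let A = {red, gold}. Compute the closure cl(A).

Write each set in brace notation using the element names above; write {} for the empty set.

complement {blue, green}; its interior {green}; cl(A) = X∖{green} = {red, blue, gold}

{red, blue, gold}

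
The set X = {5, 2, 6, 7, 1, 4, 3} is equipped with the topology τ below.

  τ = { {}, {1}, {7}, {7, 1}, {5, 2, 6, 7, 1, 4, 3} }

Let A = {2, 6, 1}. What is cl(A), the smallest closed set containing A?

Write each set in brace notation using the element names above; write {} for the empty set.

{5, 2, 6, 1, 4, 3}

complement {5, 7, 4, 3}; its interior {7}; cl(A) = X∖{7} = {5, 2, 6, 1, 4, 3}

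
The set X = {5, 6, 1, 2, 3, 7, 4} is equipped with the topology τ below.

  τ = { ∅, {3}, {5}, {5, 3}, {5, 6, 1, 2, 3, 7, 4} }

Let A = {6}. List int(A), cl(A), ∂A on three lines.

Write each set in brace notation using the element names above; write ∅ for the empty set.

U open, U⊆A: ∅. int(A) = ⋃ = ∅
X∖A={5, 1, 2, 3, 7, 4}, int(X∖A)={5, 3}, hence cl(A)={6, 1, 2, 7, 4}
∂A: remove int from cl → {6, 1, 2, 7, 4}

int(A) = ∅
cl(A)  = {6, 1, 2, 7, 4}
∂A     = {6, 1, 2, 7, 4}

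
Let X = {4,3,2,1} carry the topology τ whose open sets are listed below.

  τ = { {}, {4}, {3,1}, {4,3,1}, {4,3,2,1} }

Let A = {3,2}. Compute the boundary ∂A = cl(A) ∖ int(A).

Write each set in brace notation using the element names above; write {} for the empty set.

open subsets of A: {}; so int(A) = {}
closure: X∖int(X∖A) = X∖{4} = {3,2,1}
∂A = {3,2,1} minus {} = {3,2,1}

{3,2,1}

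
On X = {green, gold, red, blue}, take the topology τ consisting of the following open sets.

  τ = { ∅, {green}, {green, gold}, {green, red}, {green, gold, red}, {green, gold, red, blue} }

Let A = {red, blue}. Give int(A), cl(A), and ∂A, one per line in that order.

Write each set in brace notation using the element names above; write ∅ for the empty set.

int(A) = ∅
cl(A)  = {red, blue}
∂A     = {red, blue}

open subsets of A: ∅; so int(A) = ∅
closure: X∖int(X∖A) = X∖{green, gold} = {red, blue}
∂A = {red, blue} minus ∅ = {red, blue}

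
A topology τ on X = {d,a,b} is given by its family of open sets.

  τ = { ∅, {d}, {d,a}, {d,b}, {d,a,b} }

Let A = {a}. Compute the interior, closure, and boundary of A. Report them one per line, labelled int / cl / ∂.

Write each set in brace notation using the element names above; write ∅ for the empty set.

int(A) = ∅
cl(A)  = {a}
∂A     = {a}

opens ⊆ A: ∅; union → int = ∅
complement {d,b}; its interior {d,b}; cl(A) = X∖{d,b} = {a}
boundary = {a} ∖ ∅ = {a}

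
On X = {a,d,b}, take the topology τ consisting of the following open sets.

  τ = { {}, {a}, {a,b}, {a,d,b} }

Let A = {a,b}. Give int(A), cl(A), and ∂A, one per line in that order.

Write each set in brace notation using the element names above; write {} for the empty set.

opens ⊆ A: {}, {a}, {a,b}; union → int = {a,b}
complement {d}; its interior {}; cl(A) = X∖{} = {a,d,b}
boundary = {a,d,b} ∖ {a,b} = {d}

int(A) = {a,b}
cl(A)  = {a,d,b}
∂A     = {d}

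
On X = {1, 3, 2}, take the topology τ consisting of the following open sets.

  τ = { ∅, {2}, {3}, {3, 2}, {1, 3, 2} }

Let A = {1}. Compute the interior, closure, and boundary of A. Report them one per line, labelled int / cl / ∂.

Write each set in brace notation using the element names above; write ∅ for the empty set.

opens ⊆ A: ∅; union → int = ∅
complement {3, 2}; its interior {3, 2}; cl(A) = X∖{3, 2} = {1}
boundary = {1} ∖ ∅ = {1}

int(A) = ∅
cl(A)  = {1}
∂A     = {1}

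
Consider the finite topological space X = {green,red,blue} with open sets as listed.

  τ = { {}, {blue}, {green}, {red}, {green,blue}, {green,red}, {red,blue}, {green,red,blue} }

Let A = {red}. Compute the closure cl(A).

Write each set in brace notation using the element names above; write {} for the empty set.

closure: X∖int(X∖A) = X∖{green,blue} = {red}

{red}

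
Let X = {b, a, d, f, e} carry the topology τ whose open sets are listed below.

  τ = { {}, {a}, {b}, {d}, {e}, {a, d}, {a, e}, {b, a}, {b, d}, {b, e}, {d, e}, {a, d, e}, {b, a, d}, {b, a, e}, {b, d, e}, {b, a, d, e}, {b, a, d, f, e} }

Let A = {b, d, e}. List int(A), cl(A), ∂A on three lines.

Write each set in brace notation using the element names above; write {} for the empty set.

int(A) = {b, d, e}
cl(A)  = {b, d, f, e}
∂A     = {f}

opens ⊆ A: {}, {b}, {e}, {d}, {d, e}, {b, d}, {b, e}, {b, d, e}; union → int = {b, d, e}
complement {a, f}; its interior {a}; cl(A) = X∖{a} = {b, d, f, e}
boundary = {b, d, f, e} ∖ {b, d, e} = {f}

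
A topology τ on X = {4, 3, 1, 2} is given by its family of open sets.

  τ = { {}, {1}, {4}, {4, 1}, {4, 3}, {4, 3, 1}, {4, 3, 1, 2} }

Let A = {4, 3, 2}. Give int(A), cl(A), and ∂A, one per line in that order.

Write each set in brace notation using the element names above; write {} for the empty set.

int(A) = {4, 3}
cl(A)  = {4, 3, 2}
∂A     = {2}

open subsets of A: {}, {4}, {4, 3}; so int(A) = {4, 3}
closure: X∖int(X∖A) = X∖{1} = {4, 3, 2}
∂A = {4, 3, 2} minus {4, 3} = {2}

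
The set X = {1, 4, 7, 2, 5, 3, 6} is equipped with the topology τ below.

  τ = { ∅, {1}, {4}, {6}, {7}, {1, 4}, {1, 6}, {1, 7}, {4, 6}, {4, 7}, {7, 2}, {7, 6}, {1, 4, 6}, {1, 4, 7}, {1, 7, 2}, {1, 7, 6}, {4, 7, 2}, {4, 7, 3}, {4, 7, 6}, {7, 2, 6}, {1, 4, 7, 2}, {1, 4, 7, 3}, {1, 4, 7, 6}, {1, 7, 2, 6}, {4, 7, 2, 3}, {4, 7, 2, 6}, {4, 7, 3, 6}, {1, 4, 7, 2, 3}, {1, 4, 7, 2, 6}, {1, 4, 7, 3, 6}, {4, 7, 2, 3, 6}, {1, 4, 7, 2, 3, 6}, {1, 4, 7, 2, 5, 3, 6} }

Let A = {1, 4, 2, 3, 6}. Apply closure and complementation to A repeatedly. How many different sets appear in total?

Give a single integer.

8

closure: X∖int(X∖A) = X∖{7} = {1, 4, 2, 5, 3, 6}
Let k=closure and c=complement:
  1. A     = {1, 4, 2, 3, 6}
  2. kA    = {1, 4, 2, 5, 3, 6}
  3. cA    = {7, 5}
  4. ckA   = {7}
  5. kcA   = {7, 2, 5, 3}
  6. ckcA  = {1, 4, 6}
  7. kckcA = {1, 4, 5, 3, 6}
  8. ckckcA = {7, 2}
— saturated at 8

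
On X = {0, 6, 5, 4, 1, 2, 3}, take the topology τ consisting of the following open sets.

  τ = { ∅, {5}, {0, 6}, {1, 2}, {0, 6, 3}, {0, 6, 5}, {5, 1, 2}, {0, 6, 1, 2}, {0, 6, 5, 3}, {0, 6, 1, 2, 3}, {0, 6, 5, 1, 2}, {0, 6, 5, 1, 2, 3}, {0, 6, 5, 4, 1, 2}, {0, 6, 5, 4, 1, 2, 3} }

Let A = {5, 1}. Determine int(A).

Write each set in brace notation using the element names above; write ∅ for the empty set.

{5}

opens ⊆ A: ∅, {5}; union → int = {5}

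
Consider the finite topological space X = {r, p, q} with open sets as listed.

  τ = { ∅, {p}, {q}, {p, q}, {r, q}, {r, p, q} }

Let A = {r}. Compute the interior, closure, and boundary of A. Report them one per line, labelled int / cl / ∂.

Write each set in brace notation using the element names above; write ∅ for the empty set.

int(A) = ∅
cl(A)  = {r}
∂A     = {r}

opens ⊆ A: ∅; union → int = ∅
complement {p, q}; its interior {p, q}; cl(A) = X∖{p, q} = {r}
boundary = {r} ∖ ∅ = {r}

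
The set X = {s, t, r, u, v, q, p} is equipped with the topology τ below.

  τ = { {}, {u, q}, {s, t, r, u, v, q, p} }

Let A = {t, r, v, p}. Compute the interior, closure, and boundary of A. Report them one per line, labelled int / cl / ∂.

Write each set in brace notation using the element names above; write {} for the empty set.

int(A) = {}
cl(A)  = {s, t, r, v, p}
∂A     = {s, t, r, v, p}

interior: largest open inside A is {} (from {})
cl via duality: int({s, u, q}) = {u, q}, so X∖{u, q} = {s, t, r, v, p}
cl∖int = {s, t, r, v, p}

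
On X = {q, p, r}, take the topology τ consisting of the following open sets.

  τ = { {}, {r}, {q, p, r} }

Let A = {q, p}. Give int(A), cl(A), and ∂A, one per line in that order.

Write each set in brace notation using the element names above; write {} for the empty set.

int(A) = {}
cl(A)  = {q, p}
∂A     = {q, p}

open subsets of A: {}; so int(A) = {}
closure: X∖int(X∖A) = X∖{r} = {q, p}
∂A = {q, p} minus {} = {q, p}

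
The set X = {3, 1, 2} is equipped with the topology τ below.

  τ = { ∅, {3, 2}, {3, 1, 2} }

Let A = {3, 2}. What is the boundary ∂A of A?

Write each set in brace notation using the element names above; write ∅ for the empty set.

opens ⊆ A: ∅, {3, 2}; union → int = {3, 2}
complement {1}; its interior ∅; cl(A) = X∖∅ = {3, 1, 2}
boundary = {3, 1, 2} ∖ {3, 2} = {1}

{1}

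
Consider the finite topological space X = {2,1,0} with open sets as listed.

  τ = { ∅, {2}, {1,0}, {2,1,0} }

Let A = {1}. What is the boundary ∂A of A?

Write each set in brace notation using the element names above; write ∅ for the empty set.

open subsets of A: ∅; so int(A) = ∅
closure: X∖int(X∖A) = X∖{2} = {1,0}
∂A = {1,0} minus ∅ = {1,0}

{1,0}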